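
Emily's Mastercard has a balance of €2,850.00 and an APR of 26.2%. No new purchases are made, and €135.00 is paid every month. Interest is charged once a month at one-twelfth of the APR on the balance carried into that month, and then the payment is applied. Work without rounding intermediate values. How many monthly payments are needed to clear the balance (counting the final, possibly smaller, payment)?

Monthly rate r = 26.2%/12 = 2.18333% = 0.0218333.
Recurrence: B ← B·(1+r) − €135.00.
Month 1: interest €62.23; balance after payment €2,777.22.
Month 2: interest €60.64; balance after payment €2,702.86.
Closed form: n = −ln(1 − rB₀/P)/ln(1+r) = −ln(0.53907)/ln(1.02183) ≈ 28.609, so the balance reaches zero during payment 29.

29 months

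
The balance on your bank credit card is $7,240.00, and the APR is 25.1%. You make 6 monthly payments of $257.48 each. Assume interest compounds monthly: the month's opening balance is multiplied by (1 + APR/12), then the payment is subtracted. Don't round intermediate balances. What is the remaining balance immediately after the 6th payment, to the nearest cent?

$6,569.53

Monthly rate r = 25.1%/12 = 2.09167% = 0.0209167.
Each month: B ← B·(1+r) − $257.48.
Month 1: interest $151.44; balance after payment $7,133.96.
Month 2: interest $149.22; balance after payment $7,025.70.
Month 3: interest $146.95; balance after payment $6,915.17.
Month 4: interest $144.64; balance after payment $6,802.33.
Month 5: interest $142.28; balance after payment $6,687.13.
Month 6: interest $139.87; balance after payment $6,569.53.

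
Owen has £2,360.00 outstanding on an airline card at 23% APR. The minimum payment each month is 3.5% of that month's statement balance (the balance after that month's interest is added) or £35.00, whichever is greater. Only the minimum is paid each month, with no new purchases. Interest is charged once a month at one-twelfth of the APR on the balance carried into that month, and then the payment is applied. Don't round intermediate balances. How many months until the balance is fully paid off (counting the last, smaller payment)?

Monthly rate r = 23%/12 = 1.91667% = 0.0191667.
While 3.5% of the post-interest balance exceeds £35.00, each month B ← (B·(1+r))·(1 − 0.035), i.e. B shrinks by the factor (1+r)·0.965 = 0.9835.
This holds for months 1–53. Entering month 54 the balance is £976.91; 3.5% of the post-interest balance is now below £35.00, so the flat £35.00 minimum applies from here.
From month 54 a fixed £35.00 at rate r clears £976.91 in 41 more payments. Total: 53 + 41 = 94 months.

94 months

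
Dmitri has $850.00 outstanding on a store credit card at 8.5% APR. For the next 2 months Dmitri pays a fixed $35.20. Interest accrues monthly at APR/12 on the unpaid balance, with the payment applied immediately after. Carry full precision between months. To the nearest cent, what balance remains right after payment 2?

Monthly rate r = 8.5%/12 = 0.708333% = 0.00708333.
Each month: B ← B·(1+r) − $35.20.
Month 1: interest $6.02; balance after payment $820.82.
Month 2: interest $5.81; balance after payment $791.43.

$791.43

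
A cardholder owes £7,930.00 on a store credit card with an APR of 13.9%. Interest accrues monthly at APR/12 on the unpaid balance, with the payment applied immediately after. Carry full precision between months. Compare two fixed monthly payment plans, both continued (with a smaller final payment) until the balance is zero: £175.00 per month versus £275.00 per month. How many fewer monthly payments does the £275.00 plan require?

Monthly rate r = 13.9%/12 = 1.15833% = 0.0115833.
At £175.00/mo: n = ⌈−ln(1 − rB₀/P)/ln(1+r)⌉ = 65 payments (last £108.69); total interest = total paid − £7,930.00 = £3,378.69.
At £275.00/mo: 36 payments (last £81.78); total interest £1,776.78.
Payments saved = 65 − 36 = 29.

29 fewer payments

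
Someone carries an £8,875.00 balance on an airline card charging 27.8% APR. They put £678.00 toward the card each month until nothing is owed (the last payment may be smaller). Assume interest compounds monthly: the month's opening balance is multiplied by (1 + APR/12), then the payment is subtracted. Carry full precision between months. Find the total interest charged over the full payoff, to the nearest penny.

Monthly rate r = 27.8%/12 = 2.31667% = 0.0231667.
Payoff takes n = ⌈−ln(1 − rB₀/P)/ln(1+r)⌉ = ⌈15.777⌉ = 16 payments; the last is £528.12.
Total paid = 15·£678.00 + £528.12 = £10,698.12.
Total interest = total paid − principal = £10,698.12 − £8,875.00 = £1,823.12.

£1,823.12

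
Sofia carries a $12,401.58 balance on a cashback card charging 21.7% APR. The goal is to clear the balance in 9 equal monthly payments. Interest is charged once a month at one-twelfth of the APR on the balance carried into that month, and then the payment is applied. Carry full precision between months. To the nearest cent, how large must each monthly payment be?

$1,505.52

Monthly rate r = 21.7%/12 = 1.80833% = 0.0180833.
Level-payment amortization: P = B₀·r / (1 − (1+r)^(−n)) = 12401.58·0.0180833 / (1 − 1.01808^(−9)).
Denominator 1 − (1+r)^(−9) = 0.14895985.
P = 224.262 / 0.14895985 ≈ 1505.52.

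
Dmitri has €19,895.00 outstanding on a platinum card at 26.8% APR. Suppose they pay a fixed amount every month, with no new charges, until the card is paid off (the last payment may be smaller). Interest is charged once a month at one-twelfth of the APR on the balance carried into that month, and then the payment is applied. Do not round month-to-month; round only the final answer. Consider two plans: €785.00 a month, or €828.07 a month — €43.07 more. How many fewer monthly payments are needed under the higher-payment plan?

Monthly rate r = 26.8%/12 = 2.23333% = 0.0223333.
At €785.00/mo: n = ⌈−ln(1 − rB₀/P)/ln(1+r)⌉ = 38 payments (last €623.52); total interest = total paid − €19,895.00 = €9,773.52.
At €828.07/mo: 35 payments (last €681.13); total interest €8,940.51.
Payments saved = 38 − 35 = 3.

3 fewer payments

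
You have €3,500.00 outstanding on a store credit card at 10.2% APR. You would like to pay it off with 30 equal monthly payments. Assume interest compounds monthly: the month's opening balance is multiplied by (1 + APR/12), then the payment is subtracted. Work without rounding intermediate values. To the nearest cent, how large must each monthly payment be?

Monthly rate r = 10.2%/12 = 0.85% = 0.0085.
Level-payment amortization: P = B₀·r / (1 − (1+r)^(−n)) = 3500.00·0.0085 / (1 − 1.0085^(−30)).
Denominator 1 − (1+r)^(−30) = 0.224247965.
P = 29.75 / 0.224247965 ≈ 132.67.

€132.67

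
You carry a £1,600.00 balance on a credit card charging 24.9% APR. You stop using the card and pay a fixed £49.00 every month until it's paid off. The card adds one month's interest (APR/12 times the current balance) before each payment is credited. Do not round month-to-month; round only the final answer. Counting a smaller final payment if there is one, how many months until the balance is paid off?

Monthly rate r = 24.9%/12 = 2.075% = 0.02075.
Recurrence: B ← B·(1+r) − £49.00.
Month 1: interest £33.20; balance after payment £1,584.20.
Month 2: interest £32.87; balance after payment £1,568.07.
Closed form: n = −ln(1 − rB₀/P)/ln(1+r) = −ln(0.32245)/ln(1.02075) ≈ 55.109, so the balance reaches zero during payment 56.

56 months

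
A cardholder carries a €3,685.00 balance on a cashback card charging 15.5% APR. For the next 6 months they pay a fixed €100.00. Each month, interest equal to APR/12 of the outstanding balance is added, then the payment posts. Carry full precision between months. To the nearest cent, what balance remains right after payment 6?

Monthly rate r = 15.5%/12 = 1.29167% = 0.0129167.
Each month: B ← B·(1+r) − €100.00.
Month 1: interest €47.60; balance after payment €3,632.60.
Month 2: interest €46.92; balance after payment €3,579.52.
Month 3: interest €46.24; balance after payment €3,525.75.
Month 4: interest €45.54; balance after payment €3,471.30.
Month 5: interest €44.84; balance after payment €3,416.13.
Month 6: interest €44.13; balance after payment €3,360.26.

€3,360.26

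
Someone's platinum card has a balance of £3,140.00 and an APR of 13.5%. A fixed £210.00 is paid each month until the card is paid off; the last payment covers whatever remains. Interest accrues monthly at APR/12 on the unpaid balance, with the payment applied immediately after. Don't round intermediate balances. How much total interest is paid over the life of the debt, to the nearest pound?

£318

Monthly rate r = 13.5%/12 = 1.125% = 0.01125.
Payoff takes n = ⌈−ln(1 − rB₀/P)/ln(1+r)⌉ = ⌈16.464⌉ = 17 payments; the last is £97.63.
Total paid = 16·£210.00 + £97.63 = £3,457.63.
Total interest = total paid − principal = £3,457.63 − £3,140.00 = £317.63.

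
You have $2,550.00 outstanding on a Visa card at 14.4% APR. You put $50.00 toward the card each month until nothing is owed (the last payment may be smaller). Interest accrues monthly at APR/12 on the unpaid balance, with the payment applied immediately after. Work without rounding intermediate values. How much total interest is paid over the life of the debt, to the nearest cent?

Monthly rate r = 14.4%/12 = 1.2% = 0.012.
Payoff takes n = ⌈−ln(1 − rB₀/P)/ln(1+r)⌉ = ⌈79.368⌉ = 80 payments; the last is $18.48.
Total paid = 79·$50.00 + $18.48 = $3,968.48.
Total interest = total paid − principal = $3,968.48 − $2,550.00 = $1,418.48.

$1,418.48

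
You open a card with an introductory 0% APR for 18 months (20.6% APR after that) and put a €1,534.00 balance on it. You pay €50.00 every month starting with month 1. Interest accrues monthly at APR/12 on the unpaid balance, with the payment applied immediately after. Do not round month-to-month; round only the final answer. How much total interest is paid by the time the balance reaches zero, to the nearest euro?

€87

Promo months 1–18 at r₀ = 0%/12 = 0; months 19+ at r₁ = 20.6%/12 = 0.0171667.
After month 18 (no interest yet): B = €1,534.00 − 18·€50.00 = €634.00.
Then at r₁ with €50.00/mo: n₂ = −ln(1 − r₁·B/P)/ln(1+r₁) ≈ 14.42 → 15 more payments.
Total paid = 32·€50.00 + €21.22 = €1,621.22; interest = €1,621.22 − €1,534.00 = €87.22.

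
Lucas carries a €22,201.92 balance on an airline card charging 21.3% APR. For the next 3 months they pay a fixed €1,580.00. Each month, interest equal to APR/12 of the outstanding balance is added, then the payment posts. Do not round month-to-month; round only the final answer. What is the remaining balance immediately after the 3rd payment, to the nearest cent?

€18,580.65

Monthly rate r = 21.3%/12 = 1.775% = 0.01775.
Each month: B ← B·(1+r) − €1,580.00.
Month 1: interest €394.08; balance after payment €21,016.00.
Month 2: interest €373.03; balance after payment €19,809.04.
Month 3: interest €351.61; balance after payment €18,580.65.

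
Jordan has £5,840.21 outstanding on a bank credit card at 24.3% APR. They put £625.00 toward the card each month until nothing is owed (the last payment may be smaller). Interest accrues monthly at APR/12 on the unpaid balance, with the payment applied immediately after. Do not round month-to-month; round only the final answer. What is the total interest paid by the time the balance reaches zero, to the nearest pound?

£701

Monthly rate r = 24.3%/12 = 2.025% = 0.02025.
Payoff takes n = ⌈−ln(1 − rB₀/P)/ln(1+r)⌉ = ⌈10.463⌉ = 11 payments; the last is £291.03.
Total paid = 10·£625.00 + £291.03 = £6,541.03.
Total interest = total paid − principal = £6,541.03 − £5,840.21 = £700.82.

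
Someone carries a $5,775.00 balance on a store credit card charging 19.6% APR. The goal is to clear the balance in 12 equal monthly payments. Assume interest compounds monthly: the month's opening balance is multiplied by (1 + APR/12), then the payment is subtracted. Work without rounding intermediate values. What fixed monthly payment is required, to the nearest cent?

$533.86

Monthly rate r = 19.6%/12 = 1.63333% = 0.0163333.
Level-payment amortization: P = B₀·r / (1 − (1+r)^(−n)) = 5775.00·0.0163333 / (1 − 1.01633^(−12)).
Denominator 1 − (1+r)^(−12) = 0.176685121.
P = 94.325 / 0.176685121 ≈ 533.86.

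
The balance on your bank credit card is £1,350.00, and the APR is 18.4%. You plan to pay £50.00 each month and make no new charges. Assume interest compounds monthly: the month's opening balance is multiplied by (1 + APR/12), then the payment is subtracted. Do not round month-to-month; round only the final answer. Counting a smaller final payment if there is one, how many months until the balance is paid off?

36 payments

Monthly rate r = 18.4%/12 = 1.53333% = 0.0153333.
Recurrence: B ← B·(1+r) − £50.00.
Month 1: interest £20.70; balance after payment £1,320.70.
Month 2: interest £20.25; balance after payment £1,290.95.
Closed form: n = −ln(1 − rB₀/P)/ln(1+r) = −ln(0.586)/ln(1.01533) ≈ 35.121, so the balance reaches zero during payment 36.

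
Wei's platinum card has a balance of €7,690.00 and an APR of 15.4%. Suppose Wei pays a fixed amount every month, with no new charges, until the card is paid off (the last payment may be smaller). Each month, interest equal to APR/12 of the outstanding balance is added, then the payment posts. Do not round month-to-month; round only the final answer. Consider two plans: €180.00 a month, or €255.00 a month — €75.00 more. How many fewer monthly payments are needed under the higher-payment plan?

Monthly rate r = 15.4%/12 = 1.28333% = 0.0128333.
At €180.00/mo: n = ⌈−ln(1 − rB₀/P)/ln(1+r)⌉ = 63 payments (last €57.60); total interest = total paid − €7,690.00 = €3,527.60.
At €255.00/mo: 39 payments (last €97.32); total interest €2,097.32.
Payments saved = 63 − 39 = 24.

24 fewer payments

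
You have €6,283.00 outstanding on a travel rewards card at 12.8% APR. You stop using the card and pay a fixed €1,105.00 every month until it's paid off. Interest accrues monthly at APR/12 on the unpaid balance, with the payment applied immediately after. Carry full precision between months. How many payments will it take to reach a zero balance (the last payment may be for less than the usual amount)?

6 payments

Monthly rate r = 12.8%/12 = 1.06667% = 0.0106667.
Recurrence: B ← B·(1+r) − €1,105.00.
Month 1: interest €67.02; balance after payment €5,245.02.
Month 2: interest €55.95; balance after payment €4,195.97.
Month 3: interest €44.76; balance after payment €3,135.72.
Month 4: interest €33.45; balance after payment €2,064.17.
Month 5: interest €22.02; balance after payment €981.19.
Month 6: interest €10.47; balance after payment €0.00.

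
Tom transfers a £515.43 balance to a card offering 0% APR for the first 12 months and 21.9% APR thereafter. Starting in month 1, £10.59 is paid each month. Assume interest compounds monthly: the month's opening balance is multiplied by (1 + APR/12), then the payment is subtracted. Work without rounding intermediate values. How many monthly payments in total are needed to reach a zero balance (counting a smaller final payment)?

74 months

Promo months 1–12 at r₀ = 0%/12 = 0; months 13+ at r₁ = 21.9%/12 = 0.01825.
After month 12 (no interest yet): B = £515.43 − 12·£10.59 = £388.35.
Then at r₁ with £10.59/mo: n₂ = −ln(1 − r₁·B/P)/ln(1+r₁) ≈ 61.18 → 62 more payments.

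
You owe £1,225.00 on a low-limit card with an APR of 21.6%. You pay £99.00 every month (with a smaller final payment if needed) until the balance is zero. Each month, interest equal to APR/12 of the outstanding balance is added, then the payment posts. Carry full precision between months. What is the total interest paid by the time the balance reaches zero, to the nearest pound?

£173

Monthly rate r = 21.6%/12 = 1.8% = 0.018.
Payoff takes n = ⌈−ln(1 − rB₀/P)/ln(1+r)⌉ = ⌈14.124⌉ = 15 payments; the last is £12.33.
Total paid = 14·£99.00 + £12.33 = £1,398.33.
Total interest = total paid − principal = £1,398.33 − £1,225.00 = £173.33.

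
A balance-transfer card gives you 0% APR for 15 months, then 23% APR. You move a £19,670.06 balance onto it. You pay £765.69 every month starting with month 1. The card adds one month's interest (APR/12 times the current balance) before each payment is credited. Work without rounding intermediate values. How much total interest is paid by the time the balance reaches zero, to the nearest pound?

Promo months 1–15 at r₀ = 0%/12 = 0; months 16+ at r₁ = 23%/12 = 0.0191667.
After month 15 (no interest yet): B = £19,670.06 − 15·£765.69 = £8,184.71.
Then at r₁ with £765.69/mo: n₂ = −ln(1 − r₁·B/P)/ln(1+r₁) ≈ 12.08 → 13 more payments.
Total paid = 27·£765.69 + £58.47 = £20,732.10; interest = £20,732.10 − £19,670.06 = £1,062.04.

£1,062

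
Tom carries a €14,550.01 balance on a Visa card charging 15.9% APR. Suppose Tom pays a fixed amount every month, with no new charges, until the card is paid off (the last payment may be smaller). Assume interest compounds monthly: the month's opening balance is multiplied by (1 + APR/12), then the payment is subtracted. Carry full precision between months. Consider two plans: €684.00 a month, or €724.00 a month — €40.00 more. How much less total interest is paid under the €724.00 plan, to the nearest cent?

€173.21

Monthly rate r = 15.9%/12 = 1.325% = 0.01325.
At €684.00/mo: n = ⌈−ln(1 − rB₀/P)/ln(1+r)⌉ = 26 payments (last €104.86); total interest = total paid − €14,550.01 = €2,654.85.
At €724.00/mo: 24 payments (last €379.65); total interest €2,481.64.
Interest saved = €2,654.85 − €2,481.64 = €173.21.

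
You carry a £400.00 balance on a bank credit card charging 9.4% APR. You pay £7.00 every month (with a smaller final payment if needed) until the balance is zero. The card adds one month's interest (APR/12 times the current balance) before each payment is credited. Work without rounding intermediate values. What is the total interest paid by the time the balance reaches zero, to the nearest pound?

£132

Monthly rate r = 9.4%/12 = 0.783333% = 0.00783333.
Payoff takes n = ⌈−ln(1 − rB₀/P)/ln(1+r)⌉ = ⌈76.065⌉ = 77 payments; the last is £0.45.
Total paid = 76·£7.00 + £0.45 = £532.45.
Total interest = total paid − principal = £532.45 − £400.00 = £132.45.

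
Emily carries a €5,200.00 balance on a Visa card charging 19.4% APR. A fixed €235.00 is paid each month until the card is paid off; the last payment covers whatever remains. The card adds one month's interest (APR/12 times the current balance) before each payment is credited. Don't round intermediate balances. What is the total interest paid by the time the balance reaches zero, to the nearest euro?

Monthly rate r = 19.4%/12 = 1.61667% = 0.0161667.
Payoff takes n = ⌈−ln(1 − rB₀/P)/ln(1+r)⌉ = ⌈27.607⌉ = 28 payments; the last is €143.14.
Total paid = 27·€235.00 + €143.14 = €6,488.14.
Total interest = total paid − principal = €6,488.14 − €5,200.00 = €1,288.14.

€1,288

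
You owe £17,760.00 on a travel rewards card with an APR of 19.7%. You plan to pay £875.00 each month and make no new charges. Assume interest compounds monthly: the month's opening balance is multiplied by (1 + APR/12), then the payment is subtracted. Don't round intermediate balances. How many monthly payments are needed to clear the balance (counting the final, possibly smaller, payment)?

25 payments

Monthly rate r = 19.7%/12 = 1.64167% = 0.0164167.
Recurrence: B ← B·(1+r) − £875.00.
Month 1: interest £291.56; balance after payment £17,176.56.
Month 2: interest £281.98; balance after payment £16,583.54.
Closed form: n = −ln(1 − rB₀/P)/ln(1+r) = −ln(0.66679)/ln(1.01642) ≈ 24.889, so the balance reaches zero during payment 25.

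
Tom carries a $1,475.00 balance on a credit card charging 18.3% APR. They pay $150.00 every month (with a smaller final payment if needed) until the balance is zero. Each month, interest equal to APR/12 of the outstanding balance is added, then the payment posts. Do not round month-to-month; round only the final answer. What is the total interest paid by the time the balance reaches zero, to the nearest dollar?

Monthly rate r = 18.3%/12 = 1.525% = 0.01525.
Payoff takes n = ⌈−ln(1 − rB₀/P)/ln(1+r)⌉ = ⌈10.735⌉ = 11 payments; the last is $110.44.
Total paid = 10·$150.00 + $110.44 = $1,610.44.
Total interest = total paid − principal = $1,610.44 − $1,475.00 = $135.44.

$135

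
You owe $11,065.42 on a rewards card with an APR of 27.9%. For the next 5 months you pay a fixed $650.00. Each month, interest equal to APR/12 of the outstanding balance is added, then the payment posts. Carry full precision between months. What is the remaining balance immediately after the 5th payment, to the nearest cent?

Monthly rate r = 27.9%/12 = 2.325% = 0.02325.
Each month: B ← B·(1+r) − $650.00.
Month 1: interest $257.27; balance after payment $10,672.69.
Month 2: interest $248.14; balance after payment $10,270.83.
Month 3: interest $238.80; balance after payment $9,859.63.
Month 4: interest $229.24; balance after payment $9,438.86.
Month 5: interest $219.45; balance after payment $9,008.32.

$9,008.32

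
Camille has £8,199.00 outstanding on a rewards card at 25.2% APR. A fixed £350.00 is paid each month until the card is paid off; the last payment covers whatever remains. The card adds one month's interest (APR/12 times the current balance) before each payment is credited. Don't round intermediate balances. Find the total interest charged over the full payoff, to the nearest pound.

£3,206

Monthly rate r = 25.2%/12 = 2.1% = 0.021.
Payoff takes n = ⌈−ln(1 − rB₀/P)/ln(1+r)⌉ = ⌈32.583⌉ = 33 payments; the last is £204.90.
Total paid = 32·£350.00 + £204.90 = £11,404.90.
Total interest = total paid − principal = £11,404.90 − £8,199.00 = £3,205.90.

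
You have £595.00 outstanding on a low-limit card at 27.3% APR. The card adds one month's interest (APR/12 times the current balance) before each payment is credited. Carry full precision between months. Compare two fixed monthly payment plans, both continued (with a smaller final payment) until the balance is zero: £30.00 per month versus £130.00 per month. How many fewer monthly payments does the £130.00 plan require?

22 fewer payments

Monthly rate r = 27.3%/12 = 2.275% = 0.02275.
At £30.00/mo: n = ⌈−ln(1 − rB₀/P)/ln(1+r)⌉ = 27 payments (last £20.30); total interest = total paid − £595.00 = £205.30.
At £130.00/mo: 5 payments (last £115.58); total interest £40.58.
Payments saved = 27 − 5 = 22.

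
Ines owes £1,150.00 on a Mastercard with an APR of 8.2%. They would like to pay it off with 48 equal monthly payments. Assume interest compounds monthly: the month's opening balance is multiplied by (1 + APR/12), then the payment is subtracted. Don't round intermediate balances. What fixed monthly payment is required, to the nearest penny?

Monthly rate r = 8.2%/12 = 0.683333% = 0.00683333.
Level-payment amortization: P = B₀·r / (1 − (1+r)^(−n)) = 1150.00·0.00683333 / (1 − 1.00683^(−48)).
Denominator 1 − (1+r)^(−48) = 0.278832904.
P = 7.85833 / 0.278832904 ≈ 28.18.

£28.18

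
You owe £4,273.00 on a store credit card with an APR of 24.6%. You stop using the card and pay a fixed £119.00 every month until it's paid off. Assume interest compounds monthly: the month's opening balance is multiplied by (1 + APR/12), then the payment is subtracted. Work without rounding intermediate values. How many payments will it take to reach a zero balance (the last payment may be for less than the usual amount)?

66 payments

Monthly rate r = 24.6%/12 = 2.05% = 0.0205.
Recurrence: B ← B·(1+r) − £119.00.
Month 1: interest £87.60; balance after payment £4,241.60.
Month 2: interest £86.95; balance after payment £4,209.55.
Closed form: n = −ln(1 − rB₀/P)/ln(1+r) = −ln(0.26389)/ln(1.0205) ≈ 65.649, so the balance reaches zero during payment 66.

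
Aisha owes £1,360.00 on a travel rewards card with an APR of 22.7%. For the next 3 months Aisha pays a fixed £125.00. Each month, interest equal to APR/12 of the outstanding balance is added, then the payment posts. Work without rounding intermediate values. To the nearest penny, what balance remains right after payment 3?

Monthly rate r = 22.7%/12 = 1.89167% = 0.0189167.
Each month: B ← B·(1+r) − £125.00.
Month 1: interest £25.73; balance after payment £1,260.73.
Month 2: interest £23.85; balance after payment £1,159.58.
Month 3: interest £21.94; balance after payment £1,056.51.

£1,056.51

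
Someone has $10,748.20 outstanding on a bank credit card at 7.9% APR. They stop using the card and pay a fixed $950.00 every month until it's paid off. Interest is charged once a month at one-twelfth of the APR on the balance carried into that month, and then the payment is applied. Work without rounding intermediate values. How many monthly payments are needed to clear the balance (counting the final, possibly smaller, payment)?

Monthly rate r = 7.9%/12 = 0.658333% = 0.00658333.
Recurrence: B ← B·(1+r) − $950.00.
Month 1: interest $70.76; balance after payment $9,868.96.
Month 2: interest $64.97; balance after payment $8,983.93.
Closed form: n = −ln(1 − rB₀/P)/ln(1+r) = −ln(0.92552)/ln(1.00658) ≈ 11.796, so the balance reaches zero during payment 12.

12 payments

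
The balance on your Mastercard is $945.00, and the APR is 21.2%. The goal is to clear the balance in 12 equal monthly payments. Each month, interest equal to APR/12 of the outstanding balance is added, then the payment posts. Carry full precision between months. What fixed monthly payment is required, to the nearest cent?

$88.08

Monthly rate r = 21.2%/12 = 1.76667% = 0.0176667.
Level-payment amortization: P = B₀·r / (1 − (1+r)^(−n)) = 945.00·0.0176667 / (1 − 1.01767^(−12)).
Denominator 1 − (1+r)^(−12) = 0.189536604.
P = 16.695 / 0.189536604 ≈ 88.08.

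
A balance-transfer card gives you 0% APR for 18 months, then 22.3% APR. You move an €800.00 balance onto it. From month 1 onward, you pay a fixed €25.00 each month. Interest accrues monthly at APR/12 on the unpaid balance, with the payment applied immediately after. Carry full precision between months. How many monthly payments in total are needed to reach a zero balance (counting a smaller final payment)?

35 months

Promo months 1–18 at r₀ = 0%/12 = 0; months 19+ at r₁ = 22.3%/12 = 0.0185833.
After month 18 (no interest yet): B = €800.00 − 18·€25.00 = €350.00.
Then at r₁ with €25.00/mo: n₂ = −ln(1 − r₁·B/P)/ln(1+r₁) ≈ 16.37 → 17 more payments.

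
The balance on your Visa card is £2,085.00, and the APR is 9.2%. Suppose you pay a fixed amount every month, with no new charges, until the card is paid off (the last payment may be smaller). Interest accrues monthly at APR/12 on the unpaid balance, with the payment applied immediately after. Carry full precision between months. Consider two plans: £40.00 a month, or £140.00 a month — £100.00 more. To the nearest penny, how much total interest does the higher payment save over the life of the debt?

Monthly rate r = 9.2%/12 = 0.766667% = 0.00766667.
At £40.00/mo: n = ⌈−ln(1 − rB₀/P)/ln(1+r)⌉ = 67 payments (last £32.13); total interest = total paid − £2,085.00 = £587.13.
At £140.00/mo: 16 payments (last £122.48); total interest £137.48.
Interest saved = £587.13 − £137.48 = £449.65.

£449.65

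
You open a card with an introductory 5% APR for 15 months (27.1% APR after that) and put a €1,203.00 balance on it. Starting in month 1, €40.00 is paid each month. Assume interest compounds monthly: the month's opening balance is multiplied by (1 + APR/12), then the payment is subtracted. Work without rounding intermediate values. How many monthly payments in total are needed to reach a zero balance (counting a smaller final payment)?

Promo months 1–15 at r₀ = 5%/12 = 0.00416667; months 16+ at r₁ = 27.1%/12 = 0.0225833.
After month 15: iterate B ← B·(1+r₀) − €40.00 for 15 months → €662.60.
Then at r₁ with €40.00/mo: n₂ = −ln(1 − r₁·B/P)/ln(1+r₁) ≈ 20.98 → 21 more payments.

36 months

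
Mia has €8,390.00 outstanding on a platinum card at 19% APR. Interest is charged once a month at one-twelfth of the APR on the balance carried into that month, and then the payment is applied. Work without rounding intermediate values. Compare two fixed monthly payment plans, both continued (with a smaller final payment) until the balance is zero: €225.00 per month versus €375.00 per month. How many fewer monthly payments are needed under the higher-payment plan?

Monthly rate r = 19%/12 = 1.58333% = 0.0158333.
At €225.00/mo: n = ⌈−ln(1 − rB₀/P)/ln(1+r)⌉ = 57 payments (last €184.62); total interest = total paid − €8,390.00 = €4,394.62.
At €375.00/mo: 28 payments (last €315.10); total interest €2,050.10.
Payments saved = 57 − 28 = 29.

29 fewer payments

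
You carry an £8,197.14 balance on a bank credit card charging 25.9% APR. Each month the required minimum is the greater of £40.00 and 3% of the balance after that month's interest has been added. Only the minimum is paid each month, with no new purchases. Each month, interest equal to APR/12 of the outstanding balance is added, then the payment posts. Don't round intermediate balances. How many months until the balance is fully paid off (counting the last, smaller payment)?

259 months

Monthly rate r = 25.9%/12 = 2.15833% = 0.0215833.
While 3% of the post-interest balance exceeds £40.00, each month B ← (B·(1+r))·(1 − 0.03), i.e. B shrinks by the factor (1+r)·0.97 = 0.99094.
This holds for months 1–202. Entering month 203 the balance is £1,302.75; 3% of the post-interest balance is now below £40.00, so the flat £40.00 minimum applies from here.
From month 203 a fixed £40.00 at rate r clears £1,302.75 in 57 more payments. Total: 202 + 57 = 259 months.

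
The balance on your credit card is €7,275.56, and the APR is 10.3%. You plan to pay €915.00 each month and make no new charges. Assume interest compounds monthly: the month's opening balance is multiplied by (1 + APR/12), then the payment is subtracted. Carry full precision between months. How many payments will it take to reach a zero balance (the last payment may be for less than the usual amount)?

9 payments

Monthly rate r = 10.3%/12 = 0.858333% = 0.00858333.
Recurrence: B ← B·(1+r) − €915.00.
Month 1: interest €62.45; balance after payment €6,423.01.
Month 2: interest €55.13; balance after payment €5,563.14.
Closed form: n = −ln(1 − rB₀/P)/ln(1+r) = −ln(0.93175)/ln(1.00858) ≈ 8.271, so the balance reaches zero during payment 9.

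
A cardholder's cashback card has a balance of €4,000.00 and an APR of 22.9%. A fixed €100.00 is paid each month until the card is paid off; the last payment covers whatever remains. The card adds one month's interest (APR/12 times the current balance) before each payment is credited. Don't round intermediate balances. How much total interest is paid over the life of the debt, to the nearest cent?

€3,623.63

Monthly rate r = 22.9%/12 = 1.90833% = 0.0190833.
Payoff takes n = ⌈−ln(1 − rB₀/P)/ln(1+r)⌉ = ⌈76.235⌉ = 77 payments; the last is €23.63.
Total paid = 76·€100.00 + €23.63 = €7,623.63.
Total interest = total paid − principal = €7,623.63 − €4,000.00 = €3,623.63.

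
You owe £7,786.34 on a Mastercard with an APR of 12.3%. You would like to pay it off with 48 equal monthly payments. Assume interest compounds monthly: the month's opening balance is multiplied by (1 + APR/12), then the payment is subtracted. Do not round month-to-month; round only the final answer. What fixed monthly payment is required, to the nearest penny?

£206.19

Monthly rate r = 12.3%/12 = 1.025% = 0.01025.
Level-payment amortization: P = B₀·r / (1 − (1+r)^(−n)) = 7786.34·0.01025 / (1 − 1.01025^(−48)).
Denominator 1 − (1+r)^(−48) = 0.387064518.
P = 79.81 / 0.387064518 ≈ 206.19.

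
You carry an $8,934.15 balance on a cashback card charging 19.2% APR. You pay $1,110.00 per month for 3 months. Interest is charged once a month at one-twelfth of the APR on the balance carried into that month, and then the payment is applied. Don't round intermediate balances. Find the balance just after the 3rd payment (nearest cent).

$5,986.32

Monthly rate r = 19.2%/12 = 1.6% = 0.016.
Each month: B ← B·(1+r) − $1,110.00.
Month 1: interest $142.95; balance after payment $7,967.10.
Month 2: interest $127.47; balance after payment $6,984.57.
Month 3: interest $111.75; balance after payment $5,986.32.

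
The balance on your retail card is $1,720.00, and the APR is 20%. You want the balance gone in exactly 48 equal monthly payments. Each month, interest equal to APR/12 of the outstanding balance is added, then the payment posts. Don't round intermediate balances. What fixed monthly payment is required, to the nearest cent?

Monthly rate r = 20%/12 = 1.66667% = 0.0166667.
Level-payment amortization: P = B₀·r / (1 − (1+r)^(−n)) = 1720.00·0.0166667 / (1 − 1.01667^(−48)).
Denominator 1 − (1+r)^(−48) = 0.547698594.
P = 28.6667 / 0.547698594 ≈ 52.34.

$52.34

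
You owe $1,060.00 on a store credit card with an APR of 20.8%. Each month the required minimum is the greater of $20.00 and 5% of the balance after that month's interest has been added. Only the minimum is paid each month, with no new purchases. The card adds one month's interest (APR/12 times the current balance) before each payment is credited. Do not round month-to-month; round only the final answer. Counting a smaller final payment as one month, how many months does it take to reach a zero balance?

Monthly rate r = 20.8%/12 = 1.73333% = 0.0173333.
While 5% of the post-interest balance exceeds $20.00, each month B ← (B·(1+r))·(1 − 0.05), i.e. B shrinks by the factor (1+r)·0.95 = 0.96647.
This holds for months 1–30. Entering month 31 the balance is $380.99; 5% of the post-interest balance is now below $20.00, so the flat $20.00 minimum applies from here.
From month 31 a fixed $20.00 at rate r clears $380.99 in 24 more payments. Total: 30 + 24 = 54 months.

54 months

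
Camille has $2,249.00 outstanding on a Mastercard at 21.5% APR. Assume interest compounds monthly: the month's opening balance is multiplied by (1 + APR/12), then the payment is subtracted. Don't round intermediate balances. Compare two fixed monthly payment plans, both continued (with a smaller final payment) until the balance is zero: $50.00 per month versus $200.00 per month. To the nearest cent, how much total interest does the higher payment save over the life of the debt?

Monthly rate r = 21.5%/12 = 1.79167% = 0.0179167.
At $50.00/mo: n = ⌈−ln(1 − rB₀/P)/ln(1+r)⌉ = 93 payments (last $15.86); total interest = total paid − $2,249.00 = $2,366.86.
At $200.00/mo: 13 payments (last $134.30); total interest $285.30.
Interest saved = $2,366.86 − $285.30 = $2,081.56.

$2,081.56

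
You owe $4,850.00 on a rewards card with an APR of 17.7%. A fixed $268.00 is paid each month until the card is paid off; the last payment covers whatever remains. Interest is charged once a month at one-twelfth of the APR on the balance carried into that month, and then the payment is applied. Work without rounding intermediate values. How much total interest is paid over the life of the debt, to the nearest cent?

$833.74

Monthly rate r = 17.7%/12 = 1.475% = 0.01475.
Payoff takes n = ⌈−ln(1 − rB₀/P)/ln(1+r)⌉ = ⌈21.207⌉ = 22 payments; the last is $55.74.
Total paid = 21·$268.00 + $55.74 = $5,683.74.
Total interest = total paid − principal = $5,683.74 − $4,850.00 = $833.74.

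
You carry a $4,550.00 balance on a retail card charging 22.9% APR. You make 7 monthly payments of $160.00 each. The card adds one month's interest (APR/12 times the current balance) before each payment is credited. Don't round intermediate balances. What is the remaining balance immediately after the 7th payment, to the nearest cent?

Monthly rate r = 22.9%/12 = 1.90833% = 0.0190833.
Each month: B ← B·(1+r) − $160.00.
Month 1: interest $86.83; balance after payment $4,476.83.
Month 2: interest $85.43; balance after payment $4,402.26.
Month 3: interest $84.01; balance after payment $4,326.27.
Month 4: interest $82.56; balance after payment $4,248.83.
Month 5: interest $81.08; balance after payment $4,169.91.
Month 6: interest $79.58; balance after payment $4,089.49.
Month 7: interest $78.04; balance after payment $4,007.53.

$4,007.53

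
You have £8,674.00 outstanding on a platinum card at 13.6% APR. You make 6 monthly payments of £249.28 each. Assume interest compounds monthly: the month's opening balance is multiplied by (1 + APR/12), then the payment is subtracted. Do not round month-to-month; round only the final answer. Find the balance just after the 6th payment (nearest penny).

£7,742.10

Monthly rate r = 13.6%/12 = 1.13333% = 0.0113333.
Each month: B ← B·(1+r) − £249.28.
Month 1: interest £98.31; balance after payment £8,523.03.
Month 2: interest £96.59; balance after payment £8,370.34.
Month 3: interest £94.86; balance after payment £8,215.92.
Month 4: interest £93.11; balance after payment £8,059.76.
Month 5: interest £91.34; balance after payment £7,901.82.
Month 6: interest £89.55; balance after payment £7,742.10.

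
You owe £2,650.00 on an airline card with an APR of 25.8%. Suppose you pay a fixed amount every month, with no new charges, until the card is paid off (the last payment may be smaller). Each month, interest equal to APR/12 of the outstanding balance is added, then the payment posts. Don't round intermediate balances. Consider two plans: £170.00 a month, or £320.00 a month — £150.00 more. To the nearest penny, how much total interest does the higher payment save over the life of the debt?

£312.27

Monthly rate r = 25.8%/12 = 2.15% = 0.0215.
At £170.00/mo: n = ⌈−ln(1 − rB₀/P)/ln(1+r)⌉ = 20 payments (last £32.39); total interest = total paid − £2,650.00 = £612.39.
At £320.00/mo: 10 payments (last £70.12); total interest £300.12.
Interest saved = £612.39 − £300.12 = £312.27.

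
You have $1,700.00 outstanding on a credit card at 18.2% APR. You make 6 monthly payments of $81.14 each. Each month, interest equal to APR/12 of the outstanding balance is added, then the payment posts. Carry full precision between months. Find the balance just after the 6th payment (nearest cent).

$1,355.01

Monthly rate r = 18.2%/12 = 1.51667% = 0.0151667.
Each month: B ← B·(1+r) − $81.14.
Month 1: interest $25.78; balance after payment $1,644.64.
Month 2: interest $24.94; balance after payment $1,588.45.
Month 3: interest $24.09; balance after payment $1,531.40.
Month 4: interest $23.23; balance after payment $1,473.48.
Month 5: interest $22.35; balance after payment $1,414.69.
Month 6: interest $21.46; balance after payment $1,355.01.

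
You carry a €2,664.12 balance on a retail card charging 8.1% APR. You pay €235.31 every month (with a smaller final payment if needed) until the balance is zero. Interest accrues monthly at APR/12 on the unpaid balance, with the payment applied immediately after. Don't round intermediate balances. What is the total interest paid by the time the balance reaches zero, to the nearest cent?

€116.76

Monthly rate r = 8.1%/12 = 0.675% = 0.00675.
Payoff takes n = ⌈−ln(1 − rB₀/P)/ln(1+r)⌉ = ⌈11.817⌉ = 12 payments; the last is €192.47.
Total paid = 11·€235.31 + €192.47 = €2,780.88.
Total interest = total paid − principal = €2,780.88 − €2,664.12 = €116.76.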